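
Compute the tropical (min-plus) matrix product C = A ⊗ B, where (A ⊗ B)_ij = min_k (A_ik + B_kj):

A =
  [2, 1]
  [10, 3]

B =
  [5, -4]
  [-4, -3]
A ⊗ B =
  [-3, -2]
  [-1, 0]

Apply the min-plus product entry-by-entry:
  C[0][0] = min over k of (A[0][0] + B[0][0] = 2 + 5 = 7, A[0][1] + B[1][0] = 1 + -4 = -3) = -3 (attained at k = 1)
  C[0][1] = min over k of (A[0][0] + B[0][1] = 2 + -4 = -2, A[0][1] + B[1][1] = 1 + -3 = -2) = -2 (attained at k = 0)
  C[1][0] = min over k of (A[1][0] + B[0][0] = 10 + 5 = 15, A[1][1] + B[1][0] = 3 + -4 = -1) = -1 (attained at k = 1)
  C[1][1] = min over k of (A[1][0] + B[0][1] = 10 + -4 = 6, A[1][1] + B[1][1] = 3 + -3 = 0) = 0 (attained at k = 1)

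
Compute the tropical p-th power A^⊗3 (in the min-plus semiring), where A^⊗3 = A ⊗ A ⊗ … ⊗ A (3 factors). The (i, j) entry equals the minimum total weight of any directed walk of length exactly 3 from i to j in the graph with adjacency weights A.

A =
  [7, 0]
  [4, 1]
A^⊗3 =
  [5, 2]
  [6, 3]

Each entry (A^⊗3)_ij equals the minimum over all length-3 walks i = v_0 → v_1 → … → v_3 = j of Σ_t A[v_t][v_{t+1}]. For example, for (i, j) = (0, 1) we minimise over 4 possible intermediate vertex sequences; the minimum is 2, attained along the walk 0 → 1 → 1 → 1.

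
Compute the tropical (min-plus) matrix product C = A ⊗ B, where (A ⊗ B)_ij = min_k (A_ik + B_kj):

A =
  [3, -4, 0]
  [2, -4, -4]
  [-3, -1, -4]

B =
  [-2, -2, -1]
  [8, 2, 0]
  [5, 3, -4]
A ⊗ B =
  [1, -2, -4]
  [0, -2, -8]
  [-5, -5, -8]

Apply the min-plus product entry-by-entry:
  C[0][0] = min over k of (A[0][0] + B[0][0] = 3 + -2 = 1, A[0][1] + B[1][0] = -4 + 8 = 4, A[0][2] + B[2][0] = 0 + 5 = 5) = 1 (attained at k = 0)
  C[0][1] = min over k of (A[0][0] + B[0][1] = 3 + -2 = 1, A[0][1] + B[1][1] = -4 + 2 = -2, A[0][2] + B[2][1] = 0 + 3 = 3) = -2 (attained at k = 1)
  C[0][2] = min over k of (A[0][0] + B[0][2] = 3 + -1 = 2, A[0][1] + B[1][2] = -4 + 0 = -4, A[0][2] + B[2][2] = 0 + -4 = -4) = -4 (attained at k = 1)
  C[1][0] = min over k of (A[1][0] + B[0][0] = 2 + -2 = 0, A[1][1] + B[1][0] = -4 + 8 = 4, A[1][2] + B[2][0] = -4 + 5 = 1) = 0 (attained at k = 0)
  C[1][1] = min over k of (A[1][0] + B[0][1] = 2 + -2 = 0, A[1][1] + B[1][1] = -4 + 2 = -2, A[1][2] + B[2][1] = -4 + 3 = -1) = -2 (attained at k = 1)
  C[1][2] = min over k of (A[1][0] + B[0][2] = 2 + -1 = 1, A[1][1] + B[1][2] = -4 + 0 = -4, A[1][2] + B[2][2] = -4 + -4 = -8) = -8 (attained at k = 2)
  C[2][0] = min over k of (A[2][0] + B[0][0] = -3 + -2 = -5, A[2][1] + B[1][0] = -1 + 8 = 7, A[2][2] + B[2][0] = -4 + 5 = 1) = -5 (attained at k = 0)
  C[2][1] = min over k of (A[2][0] + B[0][1] = -3 + -2 = -5, A[2][1] + B[1][1] = -1 + 2 = 1, A[2][2] + B[2][1] = -4 + 3 = -1) = -5 (attained at k = 0)
  C[2][2] = min over k of (A[2][0] + B[0][2] = -3 + -1 = -4, A[2][1] + B[1][2] = -1 + 0 = -1, A[2][2] + B[2][2] = -4 + -4 = -8) = -8 (attained at k = 2)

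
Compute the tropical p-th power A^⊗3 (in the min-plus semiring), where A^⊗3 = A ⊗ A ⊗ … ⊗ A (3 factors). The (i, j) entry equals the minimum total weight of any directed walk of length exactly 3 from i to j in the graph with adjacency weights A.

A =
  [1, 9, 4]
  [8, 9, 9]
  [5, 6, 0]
A^⊗3 =
  [3, 10, 4]
  [10, 15, 9]
  [5, 6, 0]

Each entry (A^⊗3)_ij equals the minimum over all length-3 walks i = v_0 → v_1 → … → v_3 = j of Σ_t A[v_t][v_{t+1}]. For example, for (i, j) = (0, 2) we minimise over 9 possible intermediate vertex sequences; the minimum is 4, attained along the walk 0 → 2 → 2 → 2.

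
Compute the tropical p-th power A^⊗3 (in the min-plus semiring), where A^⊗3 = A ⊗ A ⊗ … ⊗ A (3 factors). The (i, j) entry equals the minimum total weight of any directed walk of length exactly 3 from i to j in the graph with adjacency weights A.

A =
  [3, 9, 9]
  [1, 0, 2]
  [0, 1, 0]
A^⊗3 =
  [9, 9, 9]
  [1, 0, 2]
  [0, 1, 0]

Each entry (A^⊗3)_ij equals the minimum over all length-3 walks i = v_0 → v_1 → … → v_3 = j of Σ_t A[v_t][v_{t+1}]. For example, for (i, j) = (0, 2) we minimise over 9 possible intermediate vertex sequences; the minimum is 9, attained along the walk 0 → 2 → 2 → 2.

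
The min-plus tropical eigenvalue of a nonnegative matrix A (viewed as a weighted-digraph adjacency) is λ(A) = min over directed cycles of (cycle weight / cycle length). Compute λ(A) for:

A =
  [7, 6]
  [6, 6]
λ(A) = 6

Enumerate directed cycles and compute their means (weight / length). Sample:
  cycle 0 → 0: weight = 7, length = 1, mean = 7/1 ≈ 7.000
  cycle 1 → 1: weight = 6, length = 1, mean = 6/1 ≈ 6.000
  cycle 0 → 1 → 0: weight = 12, length = 2, mean = 12/2 ≈ 6.000
  cycle 1 → 0 → 1: weight = 12, length = 2, mean = 12/2 ≈ 6.000
Minimum mean = 6.000, attained e.g. along the cycle 1 → 1 with weight 6 and length 1. So λ(A) = 6/1 = 6.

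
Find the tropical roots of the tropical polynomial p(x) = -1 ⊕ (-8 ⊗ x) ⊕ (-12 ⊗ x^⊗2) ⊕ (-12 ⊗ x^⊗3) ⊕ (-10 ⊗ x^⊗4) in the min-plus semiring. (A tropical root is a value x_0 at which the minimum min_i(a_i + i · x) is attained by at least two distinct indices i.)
Roots: {-2, 0, 4, 7}

Each tropical root is a break point of the lower envelope of the lines y = a_i + i · x (there are 5 lines, with slopes 0, 1, ..., 4). Only the lines that attain the minimum somewhere contribute to roots; other lines are dominated. Here the surviving (envelope) indices are i = 4, i = 3, i = 2, i = 1, i = 0.
Intersections between consecutive envelope lines give the roots: for adjacent envelope indices i < j the intersection is x = (a_i − a_j) / (j − i). Reading off the sorted break points: {-2, 0, 4, 7}.
Verification: at each break x_0, at least two indices attain the minimum of min_i(a_i + i · x_0).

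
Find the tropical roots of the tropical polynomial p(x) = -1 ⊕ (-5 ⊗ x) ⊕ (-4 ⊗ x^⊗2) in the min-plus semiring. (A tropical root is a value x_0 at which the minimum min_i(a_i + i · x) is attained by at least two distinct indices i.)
Roots: {-1, 4}

Each tropical root is a break point of the lower envelope of the lines y = a_i + i · x (there are 3 lines, with slopes 0, 1, ..., 2). Only the lines that attain the minimum somewhere contribute to roots; other lines are dominated. Here the surviving (envelope) indices are i = 2, i = 1, i = 0.
Intersections between consecutive envelope lines give the roots: for adjacent envelope indices i < j the intersection is x = (a_i − a_j) / (j − i). Reading off the sorted break points: {-1, 4}.
Verification: at each break x_0, at least two indices attain the minimum of min_i(a_i + i · x_0).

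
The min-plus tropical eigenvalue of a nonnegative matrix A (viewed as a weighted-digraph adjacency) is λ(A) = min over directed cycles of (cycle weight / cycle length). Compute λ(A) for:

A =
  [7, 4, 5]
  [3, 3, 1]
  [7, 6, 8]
λ(A) = 3

Enumerate directed cycles and compute their means (weight / length). Sample:
  cycle 0 → 0: weight = 7, length = 1, mean = 7/1 ≈ 7.000
  cycle 1 → 1: weight = 3, length = 1, mean = 3/1 ≈ 3.000
  cycle 2 → 2: weight = 8, length = 1, mean = 8/1 ≈ 8.000
  cycle 0 → 1 → 0: weight = 7, length = 2, mean = 7/2 ≈ 3.500
  cycle 0 → 2 → 0: weight = 12, length = 2, mean = 12/2 ≈ 6.000
  cycle 1 → 0 → 1: weight = 7, length = 2, mean = 7/2 ≈ 3.500
Minimum mean = 3.000, attained e.g. along the cycle 1 → 1 with weight 3 and length 1. So λ(A) = 3/1 = 3.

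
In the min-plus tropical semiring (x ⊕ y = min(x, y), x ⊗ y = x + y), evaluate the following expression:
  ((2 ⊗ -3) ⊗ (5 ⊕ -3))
((2 ⊗ -3) ⊗ (5 ⊕ -3)) = -4

Expand innermost to outermost. Recall ⊕ takes the minimum of its arguments and ⊗ takes their sum. Working out the expression ((2 ⊗ -3) ⊗ (5 ⊕ -3)) gives -4.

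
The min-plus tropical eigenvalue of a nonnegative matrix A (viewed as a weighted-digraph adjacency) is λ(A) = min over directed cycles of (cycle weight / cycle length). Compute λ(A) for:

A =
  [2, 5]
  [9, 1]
λ(A) = 1

Enumerate directed cycles and compute their means (weight / length). Sample:
  cycle 0 → 0: weight = 2, length = 1, mean = 2/1 ≈ 2.000
  cycle 1 → 1: weight = 1, length = 1, mean = 1/1 ≈ 1.000
  cycle 0 → 1 → 0: weight = 14, length = 2, mean = 14/2 ≈ 7.000
  cycle 1 → 0 → 1: weight = 14, length = 2, mean = 14/2 ≈ 7.000
Minimum mean = 1.000, attained e.g. along the cycle 1 → 1 with weight 1 and length 1. So λ(A) = 1/1 = 1.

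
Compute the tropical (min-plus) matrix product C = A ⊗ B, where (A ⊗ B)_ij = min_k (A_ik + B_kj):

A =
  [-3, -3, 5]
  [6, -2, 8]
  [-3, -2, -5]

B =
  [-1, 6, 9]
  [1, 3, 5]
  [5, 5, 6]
A ⊗ B =
  [-4, 0, 2]
  [-1, 1, 3]
  [-4, 0, 1]

Apply the min-plus product entry-by-entry:
  C[0][0] = min over k of (A[0][0] + B[0][0] = -3 + -1 = -4, A[0][1] + B[1][0] = -3 + 1 = -2, A[0][2] + B[2][0] = 5 + 5 = 10) = -4 (attained at k = 0)
  C[0][1] = min over k of (A[0][0] + B[0][1] = -3 + 6 = 3, A[0][1] + B[1][1] = -3 + 3 = 0, A[0][2] + B[2][1] = 5 + 5 = 10) = 0 (attained at k = 1)
  C[0][2] = min over k of (A[0][0] + B[0][2] = -3 + 9 = 6, A[0][1] + B[1][2] = -3 + 5 = 2, A[0][2] + B[2][2] = 5 + 6 = 11) = 2 (attained at k = 1)
  C[1][0] = min over k of (A[1][0] + B[0][0] = 6 + -1 = 5, A[1][1] + B[1][0] = -2 + 1 = -1, A[1][2] + B[2][0] = 8 + 5 = 13) = -1 (attained at k = 1)
  C[1][1] = min over k of (A[1][0] + B[0][1] = 6 + 6 = 12, A[1][1] + B[1][1] = -2 + 3 = 1, A[1][2] + B[2][1] = 8 + 5 = 13) = 1 (attained at k = 1)
  C[1][2] = min over k of (A[1][0] + B[0][2] = 6 + 9 = 15, A[1][1] + B[1][2] = -2 + 5 = 3, A[1][2] + B[2][2] = 8 + 6 = 14) = 3 (attained at k = 1)
  C[2][0] = min over k of (A[2][0] + B[0][0] = -3 + -1 = -4, A[2][1] + B[1][0] = -2 + 1 = -1, A[2][2] + B[2][0] = -5 + 5 = 0) = -4 (attained at k = 0)
  C[2][1] = min over k of (A[2][0] + B[0][1] = -3 + 6 = 3, A[2][1] + B[1][1] = -2 + 3 = 1, A[2][2] + B[2][1] = -5 + 5 = 0) = 0 (attained at k = 2)
  C[2][2] = min over k of (A[2][0] + B[0][2] = -3 + 9 = 6, A[2][1] + B[1][2] = -2 + 5 = 3, A[2][2] + B[2][2] = -5 + 6 = 1) = 1 (attained at k = 2)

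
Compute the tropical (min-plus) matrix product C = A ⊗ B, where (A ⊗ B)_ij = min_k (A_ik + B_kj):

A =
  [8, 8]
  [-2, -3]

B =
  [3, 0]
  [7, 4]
A ⊗ B =
  [11, 8]
  [1, -2]

Apply the min-plus product entry-by-entry:
  C[0][0] = min over k of (A[0][0] + B[0][0] = 8 + 3 = 11, A[0][1] + B[1][0] = 8 + 7 = 15) = 11 (attained at k = 0)
  C[0][1] = min over k of (A[0][0] + B[0][1] = 8 + 0 = 8, A[0][1] + B[1][1] = 8 + 4 = 12) = 8 (attained at k = 0)
  C[1][0] = min over k of (A[1][0] + B[0][0] = -2 + 3 = 1, A[1][1] + B[1][0] = -3 + 7 = 4) = 1 (attained at k = 0)
  C[1][1] = min over k of (A[1][0] + B[0][1] = -2 + 0 = -2, A[1][1] + B[1][1] = -3 + 4 = 1) = -2 (attained at k = 0)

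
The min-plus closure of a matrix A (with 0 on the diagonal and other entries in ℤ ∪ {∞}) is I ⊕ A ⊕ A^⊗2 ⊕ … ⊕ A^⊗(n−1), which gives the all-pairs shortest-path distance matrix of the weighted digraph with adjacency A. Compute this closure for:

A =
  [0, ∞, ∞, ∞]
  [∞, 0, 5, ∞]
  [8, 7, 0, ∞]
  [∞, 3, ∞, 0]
Closure =
  [0, ∞, ∞, ∞]
  [13, 0, 5, ∞]
  [8, 7, 0, ∞]
  [16, 3, 8, 0]

This is the Floyd-Warshall all-pairs shortest-path computation. For each intermediate vertex k = 0, 1, …, 3, update dist[i][j] ← min(dist[i][j], dist[i][k] + dist[k][j]). The final matrix gives, for each (i, j), the minimum total weight of any directed path from i to j (possibly empty when i = j).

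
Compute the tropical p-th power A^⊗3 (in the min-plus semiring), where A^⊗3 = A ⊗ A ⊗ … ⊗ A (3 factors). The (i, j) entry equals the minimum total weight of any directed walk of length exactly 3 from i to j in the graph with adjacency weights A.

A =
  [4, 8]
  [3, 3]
A^⊗3 =
  [12, 14]
  [9, 9]

Each entry (A^⊗3)_ij equals the minimum over all length-3 walks i = v_0 → v_1 → … → v_3 = j of Σ_t A[v_t][v_{t+1}]. For example, for (i, j) = (0, 1) we minimise over 4 possible intermediate vertex sequences; the minimum is 14, attained along the walk 0 → 1 → 1 → 1.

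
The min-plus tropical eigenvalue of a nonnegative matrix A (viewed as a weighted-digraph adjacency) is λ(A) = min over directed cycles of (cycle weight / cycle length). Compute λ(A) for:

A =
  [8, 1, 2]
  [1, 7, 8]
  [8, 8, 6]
λ(A) = 1

Enumerate directed cycles and compute their means (weight / length). Sample:
  cycle 0 → 0: weight = 8, length = 1, mean = 8/1 ≈ 8.000
  cycle 1 → 1: weight = 7, length = 1, mean = 7/1 ≈ 7.000
  cycle 2 → 2: weight = 6, length = 1, mean = 6/1 ≈ 6.000
  cycle 0 → 1 → 0: weight = 2, length = 2, mean = 2/2 ≈ 1.000
  cycle 0 → 2 → 0: weight = 10, length = 2, mean = 10/2 ≈ 5.000
  cycle 1 → 0 → 1: weight = 2, length = 2, mean = 2/2 ≈ 1.000
Minimum mean = 1.000, attained e.g. along the cycle 0 → 1 → 0 with weight 2 and length 2. So λ(A) = 2/2 = 1.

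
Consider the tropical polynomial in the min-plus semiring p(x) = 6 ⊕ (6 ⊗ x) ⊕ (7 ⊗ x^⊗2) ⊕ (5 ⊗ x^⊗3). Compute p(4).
p(4) = 6

A tropical monomial a ⊗ x^⊗i evaluates to a + i · x. Evaluating each term at x = 4:
  Term 0 contributes 6 + 0 · 4 = 6
  Term 1 contributes 6 + 1 · 4 = 10
  Term 2 contributes 7 + 2 · 4 = 15
  Term 3 contributes 5 + 3 · 4 = 17
p(4) = ⊕ of these = min[6, 10, 15, 17] = 6.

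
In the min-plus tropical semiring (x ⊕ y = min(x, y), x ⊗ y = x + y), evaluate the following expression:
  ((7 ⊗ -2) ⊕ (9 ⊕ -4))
((7 ⊗ -2) ⊕ (9 ⊕ -4)) = -4

Expand innermost to outermost. Recall ⊕ takes the minimum of its arguments and ⊗ takes their sum. Working out the expression ((7 ⊗ -2) ⊕ (9 ⊕ -4)) gives -4.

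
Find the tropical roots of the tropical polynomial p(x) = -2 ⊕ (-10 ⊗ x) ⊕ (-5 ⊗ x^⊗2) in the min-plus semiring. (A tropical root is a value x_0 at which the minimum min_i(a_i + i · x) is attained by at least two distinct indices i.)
Roots: {-5, 8}

Each tropical root is a break point of the lower envelope of the lines y = a_i + i · x (there are 3 lines, with slopes 0, 1, ..., 2). Only the lines that attain the minimum somewhere contribute to roots; other lines are dominated. Here the surviving (envelope) indices are i = 2, i = 1, i = 0.
Intersections between consecutive envelope lines give the roots: for adjacent envelope indices i < j the intersection is x = (a_i − a_j) / (j − i). Reading off the sorted break points: {-5, 8}.
Verification: at each break x_0, at least two indices attain the minimum of min_i(a_i + i · x_0).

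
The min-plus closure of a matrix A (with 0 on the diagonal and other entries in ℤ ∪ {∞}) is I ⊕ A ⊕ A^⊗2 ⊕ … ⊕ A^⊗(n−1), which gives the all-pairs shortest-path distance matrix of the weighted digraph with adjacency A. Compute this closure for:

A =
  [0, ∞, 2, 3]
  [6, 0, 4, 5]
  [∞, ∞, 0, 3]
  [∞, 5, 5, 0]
Closure =
  [0, 8, 2, 3]
  [6, 0, 4, 5]
  [14, 8, 0, 3]
  [11, 5, 5, 0]

This is the Floyd-Warshall all-pairs shortest-path computation. For each intermediate vertex k = 0, 1, …, 3, update dist[i][j] ← min(dist[i][j], dist[i][k] + dist[k][j]). The final matrix gives, for each (i, j), the minimum total weight of any directed path from i to j (possibly empty when i = j).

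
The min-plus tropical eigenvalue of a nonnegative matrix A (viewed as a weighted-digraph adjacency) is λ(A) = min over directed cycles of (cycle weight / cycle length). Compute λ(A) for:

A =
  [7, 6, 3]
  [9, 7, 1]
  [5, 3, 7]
λ(A) = 2

Enumerate directed cycles and compute their means (weight / length). Sample:
  cycle 0 → 0: weight = 7, length = 1, mean = 7/1 ≈ 7.000
  cycle 1 → 1: weight = 7, length = 1, mean = 7/1 ≈ 7.000
  cycle 2 → 2: weight = 7, length = 1, mean = 7/1 ≈ 7.000
  cycle 0 → 1 → 0: weight = 15, length = 2, mean = 15/2 ≈ 7.500
  cycle 0 → 2 → 0: weight = 8, length = 2, mean = 8/2 ≈ 4.000
  cycle 1 → 0 → 1: weight = 15, length = 2, mean = 15/2 ≈ 7.500
Minimum mean = 2.000, attained e.g. along the cycle 1 → 2 → 1 with weight 4 and length 2. So λ(A) = 4/2 = 2.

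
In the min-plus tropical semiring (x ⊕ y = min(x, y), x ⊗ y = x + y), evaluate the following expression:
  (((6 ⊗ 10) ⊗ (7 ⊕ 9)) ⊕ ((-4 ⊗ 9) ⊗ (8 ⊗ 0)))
(((6 ⊗ 10) ⊗ (7 ⊕ 9)) ⊕ ((-4 ⊗ 9) ⊗ (8 ⊗ 0))) = 13

Expand innermost to outermost. Recall ⊕ takes the minimum of its arguments and ⊗ takes their sum. Working out the expression (((6 ⊗ 10) ⊗ (7 ⊕ 9)) ⊕ ((-4 ⊗ 9) ⊗ (8 ⊗ 0))) gives 13.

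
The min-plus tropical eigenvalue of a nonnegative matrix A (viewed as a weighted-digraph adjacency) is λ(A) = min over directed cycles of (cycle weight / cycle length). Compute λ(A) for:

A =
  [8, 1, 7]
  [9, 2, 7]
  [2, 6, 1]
λ(A) = 1

Enumerate directed cycles and compute their means (weight / length). Sample:
  cycle 0 → 0: weight = 8, length = 1, mean = 8/1 ≈ 8.000
  cycle 1 → 1: weight = 2, length = 1, mean = 2/1 ≈ 2.000
  cycle 2 → 2: weight = 1, length = 1, mean = 1/1 ≈ 1.000
  cycle 0 → 1 → 0: weight = 10, length = 2, mean = 10/2 ≈ 5.000
  cycle 0 → 2 → 0: weight = 9, length = 2, mean = 9/2 ≈ 4.500
  cycle 1 → 0 → 1: weight = 10, length = 2, mean = 10/2 ≈ 5.000
Minimum mean = 1.000, attained e.g. along the cycle 2 → 2 with weight 1 and length 1. So λ(A) = 1/1 = 1.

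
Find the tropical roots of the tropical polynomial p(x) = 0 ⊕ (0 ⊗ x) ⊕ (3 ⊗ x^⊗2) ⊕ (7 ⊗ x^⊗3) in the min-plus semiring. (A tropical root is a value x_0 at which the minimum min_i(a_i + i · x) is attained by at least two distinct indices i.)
Roots: {-4, -3, 0}

Each tropical root is a break point of the lower envelope of the lines y = a_i + i · x (there are 4 lines, with slopes 0, 1, ..., 3). Only the lines that attain the minimum somewhere contribute to roots; other lines are dominated. Here the surviving (envelope) indices are i = 3, i = 2, i = 1, i = 0.
Intersections between consecutive envelope lines give the roots: for adjacent envelope indices i < j the intersection is x = (a_i − a_j) / (j − i). Reading off the sorted break points: {-4, -3, 0}.
Verification: at each break x_0, at least two indices attain the minimum of min_i(a_i + i · x_0).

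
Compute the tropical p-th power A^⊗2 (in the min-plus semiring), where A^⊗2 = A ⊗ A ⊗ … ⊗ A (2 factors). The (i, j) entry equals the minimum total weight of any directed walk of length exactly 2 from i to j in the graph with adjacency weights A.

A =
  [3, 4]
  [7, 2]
A^⊗2 =
  [6, 6]
  [9, 4]

Each entry (A^⊗2)_ij equals the minimum over all length-2 walks i = v_0 → v_1 → … → v_2 = j of Σ_t A[v_t][v_{t+1}]. For example, for (i, j) = (0, 1) we minimise over 2 possible intermediate vertex sequences; the minimum is 6, attained along the walk 0 → 1 → 1.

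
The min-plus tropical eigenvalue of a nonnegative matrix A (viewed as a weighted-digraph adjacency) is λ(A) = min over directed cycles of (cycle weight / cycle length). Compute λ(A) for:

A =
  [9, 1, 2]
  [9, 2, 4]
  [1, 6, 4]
λ(A) = 3/2

Enumerate directed cycles and compute their means (weight / length). Sample:
  cycle 0 → 0: weight = 9, length = 1, mean = 9/1 ≈ 9.000
  cycle 1 → 1: weight = 2, length = 1, mean = 2/1 ≈ 2.000
  cycle 2 → 2: weight = 4, length = 1, mean = 4/1 ≈ 4.000
  cycle 0 → 1 → 0: weight = 10, length = 2, mean = 10/2 ≈ 5.000
  cycle 0 → 2 → 0: weight = 3, length = 2, mean = 3/2 ≈ 1.500
  cycle 1 → 0 → 1: weight = 10, length = 2, mean = 10/2 ≈ 5.000
Minimum mean = 1.500, attained e.g. along the cycle 0 → 2 → 0 with weight 3 and length 2. So λ(A) = 3/2 = 3/2.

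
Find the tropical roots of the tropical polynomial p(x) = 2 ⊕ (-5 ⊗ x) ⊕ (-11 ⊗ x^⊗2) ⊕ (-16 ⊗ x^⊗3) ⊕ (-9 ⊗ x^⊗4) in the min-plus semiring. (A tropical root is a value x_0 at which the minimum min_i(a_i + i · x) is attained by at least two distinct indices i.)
Roots: {-7, 5, 6, 7}

Each tropical root is a break point of the lower envelope of the lines y = a_i + i · x (there are 5 lines, with slopes 0, 1, ..., 4). Only the lines that attain the minimum somewhere contribute to roots; other lines are dominated. Here the surviving (envelope) indices are i = 4, i = 3, i = 2, i = 1, i = 0.
Intersections between consecutive envelope lines give the roots: for adjacent envelope indices i < j the intersection is x = (a_i − a_j) / (j − i). Reading off the sorted break points: {-7, 5, 6, 7}.
Verification: at each break x_0, at least two indices attain the minimum of min_i(a_i + i · x_0).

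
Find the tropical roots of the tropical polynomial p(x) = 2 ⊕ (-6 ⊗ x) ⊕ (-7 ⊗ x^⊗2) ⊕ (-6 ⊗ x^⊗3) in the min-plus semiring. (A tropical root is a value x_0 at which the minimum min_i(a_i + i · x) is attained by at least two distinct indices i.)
Roots: {-1, 1, 8}

Each tropical root is a break point of the lower envelope of the lines y = a_i + i · x (there are 4 lines, with slopes 0, 1, ..., 3). Only the lines that attain the minimum somewhere contribute to roots; other lines are dominated. Here the surviving (envelope) indices are i = 3, i = 2, i = 1, i = 0.
Intersections between consecutive envelope lines give the roots: for adjacent envelope indices i < j the intersection is x = (a_i − a_j) / (j − i). Reading off the sorted break points: {-1, 1, 8}.
Verification: at each break x_0, at least two indices attain the minimum of min_i(a_i + i · x_0).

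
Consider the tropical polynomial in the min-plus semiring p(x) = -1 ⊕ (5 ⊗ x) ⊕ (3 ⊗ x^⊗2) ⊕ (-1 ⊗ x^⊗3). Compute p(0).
p(0) = -1

A tropical monomial a ⊗ x^⊗i evaluates to a + i · x. Evaluating each term at x = 0:
  Term 0 contributes -1 + 0 · 0 = -1
  Term 1 contributes 5 + 1 · 0 = 5
  Term 2 contributes 3 + 2 · 0 = 3
  Term 3 contributes -1 + 3 · 0 = -1
p(0) = ⊕ of these = min[-1, 5, 3, -1] = -1.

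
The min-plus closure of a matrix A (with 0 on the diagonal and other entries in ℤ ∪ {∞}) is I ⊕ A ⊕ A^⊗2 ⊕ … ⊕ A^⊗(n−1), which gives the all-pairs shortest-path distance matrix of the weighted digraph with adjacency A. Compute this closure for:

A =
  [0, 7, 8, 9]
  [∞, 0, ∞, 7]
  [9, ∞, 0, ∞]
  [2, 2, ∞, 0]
Closure =
  [0, 7, 8, 9]
  [9, 0, 17, 7]
  [9, 16, 0, 18]
  [2, 2, 10, 0]

This is the Floyd-Warshall all-pairs shortest-path computation. For each intermediate vertex k = 0, 1, …, 3, update dist[i][j] ← min(dist[i][j], dist[i][k] + dist[k][j]). The final matrix gives, for each (i, j), the minimum total weight of any directed path from i to j (possibly empty when i = j).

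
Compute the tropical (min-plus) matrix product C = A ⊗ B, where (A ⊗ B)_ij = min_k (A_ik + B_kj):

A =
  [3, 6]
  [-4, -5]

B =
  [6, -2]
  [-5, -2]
A ⊗ B =
  [1, 1]
  [-10, -7]

Apply the min-plus product entry-by-entry:
  C[0][0] = min over k of (A[0][0] + B[0][0] = 3 + 6 = 9, A[0][1] + B[1][0] = 6 + -5 = 1) = 1 (attained at k = 1)
  C[0][1] = min over k of (A[0][0] + B[0][1] = 3 + -2 = 1, A[0][1] + B[1][1] = 6 + -2 = 4) = 1 (attained at k = 0)
  C[1][0] = min over k of (A[1][0] + B[0][0] = -4 + 6 = 2, A[1][1] + B[1][0] = -5 + -5 = -10) = -10 (attained at k = 1)
  C[1][1] = min over k of (A[1][0] + B[0][1] = -4 + -2 = -6, A[1][1] + B[1][1] = -5 + -2 = -7) = -7 (attained at k = 1)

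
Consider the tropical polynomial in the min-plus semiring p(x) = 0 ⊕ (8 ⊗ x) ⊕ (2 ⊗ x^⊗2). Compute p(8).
p(8) = 0

A tropical monomial a ⊗ x^⊗i evaluates to a + i · x. Evaluating each term at x = 8:
  Term 0 contributes 0 + 0 · 8 = 0
  Term 1 contributes 8 + 1 · 8 = 16
  Term 2 contributes 2 + 2 · 8 = 18
p(8) = ⊕ of these = min[0, 16, 18] = 0.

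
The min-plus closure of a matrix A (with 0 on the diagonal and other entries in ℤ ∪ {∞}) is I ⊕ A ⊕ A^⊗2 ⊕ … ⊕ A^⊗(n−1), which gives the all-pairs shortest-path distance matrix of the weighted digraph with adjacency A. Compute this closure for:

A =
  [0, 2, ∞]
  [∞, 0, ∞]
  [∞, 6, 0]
Closure =
  [0, 2, ∞]
  [∞, 0, ∞]
  [∞, 6, 0]

This is the Floyd-Warshall all-pairs shortest-path computation. For each intermediate vertex k = 0, 1, …, 2, update dist[i][j] ← min(dist[i][j], dist[i][k] + dist[k][j]). The final matrix gives, for each (i, j), the minimum total weight of any directed path from i to j (possibly empty when i = j).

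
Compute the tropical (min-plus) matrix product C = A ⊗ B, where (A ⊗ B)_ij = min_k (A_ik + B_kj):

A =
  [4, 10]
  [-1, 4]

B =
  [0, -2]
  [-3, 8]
A ⊗ B =
  [4, 2]
  [-1, -3]

Apply the min-plus product entry-by-entry:
  C[0][0] = min over k of (A[0][0] + B[0][0] = 4 + 0 = 4, A[0][1] + B[1][0] = 10 + -3 = 7) = 4 (attained at k = 0)
  C[0][1] = min over k of (A[0][0] + B[0][1] = 4 + -2 = 2, A[0][1] + B[1][1] = 10 + 8 = 18) = 2 (attained at k = 0)
  C[1][0] = min over k of (A[1][0] + B[0][0] = -1 + 0 = -1, A[1][1] + B[1][0] = 4 + -3 = 1) = -1 (attained at k = 0)
  C[1][1] = min over k of (A[1][0] + B[0][1] = -1 + -2 = -3, A[1][1] + B[1][1] = 4 + 8 = 12) = -3 (attained at k = 0)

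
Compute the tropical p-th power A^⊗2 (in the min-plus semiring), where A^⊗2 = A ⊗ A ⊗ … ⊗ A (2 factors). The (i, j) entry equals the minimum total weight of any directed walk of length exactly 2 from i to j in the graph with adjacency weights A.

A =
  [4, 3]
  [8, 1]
A^⊗2 =
  [8, 4]
  [9, 2]

Each entry (A^⊗2)_ij equals the minimum over all length-2 walks i = v_0 → v_1 → … → v_2 = j of Σ_t A[v_t][v_{t+1}]. For example, for (i, j) = (0, 1) we minimise over 2 possible intermediate vertex sequences; the minimum is 4, attained along the walk 0 → 1 → 1.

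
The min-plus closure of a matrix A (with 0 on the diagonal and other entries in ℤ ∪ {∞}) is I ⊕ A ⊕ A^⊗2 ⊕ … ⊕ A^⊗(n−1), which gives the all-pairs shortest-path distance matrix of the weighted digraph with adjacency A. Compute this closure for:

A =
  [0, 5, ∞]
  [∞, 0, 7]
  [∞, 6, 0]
Closure =
  [0, 5, 12]
  [∞, 0, 7]
  [∞, 6, 0]

This is the Floyd-Warshall all-pairs shortest-path computation. For each intermediate vertex k = 0, 1, …, 2, update dist[i][j] ← min(dist[i][j], dist[i][k] + dist[k][j]). The final matrix gives, for each (i, j), the minimum total weight of any directed path from i to j (possibly empty when i = j).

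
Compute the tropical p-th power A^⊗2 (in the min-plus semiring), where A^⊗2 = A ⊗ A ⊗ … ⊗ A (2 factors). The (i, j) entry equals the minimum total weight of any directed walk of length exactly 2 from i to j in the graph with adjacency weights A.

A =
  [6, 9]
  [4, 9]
A^⊗2 =
  [12, 15]
  [10, 13]

Each entry (A^⊗2)_ij equals the minimum over all length-2 walks i = v_0 → v_1 → … → v_2 = j of Σ_t A[v_t][v_{t+1}]. For example, for (i, j) = (0, 1) we minimise over 2 possible intermediate vertex sequences; the minimum is 15, attained along the walk 0 → 0 → 1.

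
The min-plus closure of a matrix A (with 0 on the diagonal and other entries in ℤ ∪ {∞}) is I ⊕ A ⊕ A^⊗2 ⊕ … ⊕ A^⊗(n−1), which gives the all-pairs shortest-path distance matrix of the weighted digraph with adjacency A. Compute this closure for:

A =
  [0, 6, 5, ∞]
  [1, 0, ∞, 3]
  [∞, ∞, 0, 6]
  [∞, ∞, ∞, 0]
Closure =
  [0, 6, 5, 9]
  [1, 0, 6, 3]
  [∞, ∞, 0, 6]
  [∞, ∞, ∞, 0]

This is the Floyd-Warshall all-pairs shortest-path computation. For each intermediate vertex k = 0, 1, …, 3, update dist[i][j] ← min(dist[i][j], dist[i][k] + dist[k][j]). The final matrix gives, for each (i, j), the minimum total weight of any directed path from i to j (possibly empty when i = j).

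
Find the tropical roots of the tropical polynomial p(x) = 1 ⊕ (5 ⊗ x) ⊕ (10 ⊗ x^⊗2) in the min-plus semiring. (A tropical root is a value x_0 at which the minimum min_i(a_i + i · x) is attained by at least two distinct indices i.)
Roots: {-5, -4}

Each tropical root is a break point of the lower envelope of the lines y = a_i + i · x (there are 3 lines, with slopes 0, 1, ..., 2). Only the lines that attain the minimum somewhere contribute to roots; other lines are dominated. Here the surviving (envelope) indices are i = 2, i = 1, i = 0.
Intersections between consecutive envelope lines give the roots: for adjacent envelope indices i < j the intersection is x = (a_i − a_j) / (j − i). Reading off the sorted break points: {-5, -4}.
Verification: at each break x_0, at least two indices attain the minimum of min_i(a_i + i · x_0).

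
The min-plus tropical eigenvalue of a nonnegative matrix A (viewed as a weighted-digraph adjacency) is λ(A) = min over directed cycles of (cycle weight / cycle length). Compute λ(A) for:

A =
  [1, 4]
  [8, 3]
λ(A) = 1

Enumerate directed cycles and compute their means (weight / length). Sample:
  cycle 0 → 0: weight = 1, length = 1, mean = 1/1 ≈ 1.000
  cycle 1 → 1: weight = 3, length = 1, mean = 3/1 ≈ 3.000
  cycle 0 → 1 → 0: weight = 12, length = 2, mean = 12/2 ≈ 6.000
  cycle 1 → 0 → 1: weight = 12, length = 2, mean = 12/2 ≈ 6.000
Minimum mean = 1.000, attained e.g. along the cycle 0 → 0 with weight 1 and length 1. So λ(A) = 1/1 = 1.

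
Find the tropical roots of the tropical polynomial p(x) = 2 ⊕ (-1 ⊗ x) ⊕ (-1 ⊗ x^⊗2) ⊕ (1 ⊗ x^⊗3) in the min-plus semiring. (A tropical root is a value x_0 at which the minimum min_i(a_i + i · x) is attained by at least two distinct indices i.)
Roots: {-2, 0, 3}

Each tropical root is a break point of the lower envelope of the lines y = a_i + i · x (there are 4 lines, with slopes 0, 1, ..., 3). Only the lines that attain the minimum somewhere contribute to roots; other lines are dominated. Here the surviving (envelope) indices are i = 3, i = 2, i = 1, i = 0.
Intersections between consecutive envelope lines give the roots: for adjacent envelope indices i < j the intersection is x = (a_i − a_j) / (j − i). Reading off the sorted break points: {-2, 0, 3}.
Verification: at each break x_0, at least two indices attain the minimum of min_i(a_i + i · x_0).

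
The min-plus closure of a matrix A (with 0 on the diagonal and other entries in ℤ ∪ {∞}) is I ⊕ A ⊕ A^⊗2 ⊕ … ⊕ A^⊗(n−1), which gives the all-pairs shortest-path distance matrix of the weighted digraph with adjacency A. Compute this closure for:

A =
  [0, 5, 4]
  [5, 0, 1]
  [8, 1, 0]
Closure =
  [0, 5, 4]
  [5, 0, 1]
  [6, 1, 0]

This is the Floyd-Warshall all-pairs shortest-path computation. For each intermediate vertex k = 0, 1, …, 2, update dist[i][j] ← min(dist[i][j], dist[i][k] + dist[k][j]). The final matrix gives, for each (i, j), the minimum total weight of any directed path from i to j (possibly empty when i = j).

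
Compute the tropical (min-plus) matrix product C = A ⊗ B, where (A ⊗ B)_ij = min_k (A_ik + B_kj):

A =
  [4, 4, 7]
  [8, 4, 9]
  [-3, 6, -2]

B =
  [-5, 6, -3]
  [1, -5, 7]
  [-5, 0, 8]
A ⊗ B =
  [-1, -1, 1]
  [3, -1, 5]
  [-8, -2, -6]

Apply the min-plus product entry-by-entry:
  C[0][0] = min over k of (A[0][0] + B[0][0] = 4 + -5 = -1, A[0][1] + B[1][0] = 4 + 1 = 5, A[0][2] + B[2][0] = 7 + -5 = 2) = -1 (attained at k = 0)
  C[0][1] = min over k of (A[0][0] + B[0][1] = 4 + 6 = 10, A[0][1] + B[1][1] = 4 + -5 = -1, A[0][2] + B[2][1] = 7 + 0 = 7) = -1 (attained at k = 1)
  C[0][2] = min over k of (A[0][0] + B[0][2] = 4 + -3 = 1, A[0][1] + B[1][2] = 4 + 7 = 11, A[0][2] + B[2][2] = 7 + 8 = 15) = 1 (attained at k = 0)
  C[1][0] = min over k of (A[1][0] + B[0][0] = 8 + -5 = 3, A[1][1] + B[1][0] = 4 + 1 = 5, A[1][2] + B[2][0] = 9 + -5 = 4) = 3 (attained at k = 0)
  C[1][1] = min over k of (A[1][0] + B[0][1] = 8 + 6 = 14, A[1][1] + B[1][1] = 4 + -5 = -1, A[1][2] + B[2][1] = 9 + 0 = 9) = -1 (attained at k = 1)
  C[1][2] = min over k of (A[1][0] + B[0][2] = 8 + -3 = 5, A[1][1] + B[1][2] = 4 + 7 = 11, A[1][2] + B[2][2] = 9 + 8 = 17) = 5 (attained at k = 0)
  C[2][0] = min over k of (A[2][0] + B[0][0] = -3 + -5 = -8, A[2][1] + B[1][0] = 6 + 1 = 7, A[2][2] + B[2][0] = -2 + -5 = -7) = -8 (attained at k = 0)
  C[2][1] = min over k of (A[2][0] + B[0][1] = -3 + 6 = 3, A[2][1] + B[1][1] = 6 + -5 = 1, A[2][2] + B[2][1] = -2 + 0 = -2) = -2 (attained at k = 2)
  C[2][2] = min over k of (A[2][0] + B[0][2] = -3 + -3 = -6, A[2][1] + B[1][2] = 6 + 7 = 13, A[2][2] + B[2][2] = -2 + 8 = 6) = -6 (attained at k = 0)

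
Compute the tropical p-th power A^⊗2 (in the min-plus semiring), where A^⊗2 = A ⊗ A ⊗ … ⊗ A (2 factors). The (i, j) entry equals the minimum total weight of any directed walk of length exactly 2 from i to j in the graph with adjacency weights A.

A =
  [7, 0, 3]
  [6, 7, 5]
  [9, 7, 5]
A^⊗2 =
  [6, 7, 5]
  [13, 6, 9]
  [13, 9, 10]

Each entry (A^⊗2)_ij equals the minimum over all length-2 walks i = v_0 → v_1 → … → v_2 = j of Σ_t A[v_t][v_{t+1}]. For example, for (i, j) = (0, 2) we minimise over 3 possible intermediate vertex sequences; the minimum is 5, attained along the walk 0 → 1 → 2.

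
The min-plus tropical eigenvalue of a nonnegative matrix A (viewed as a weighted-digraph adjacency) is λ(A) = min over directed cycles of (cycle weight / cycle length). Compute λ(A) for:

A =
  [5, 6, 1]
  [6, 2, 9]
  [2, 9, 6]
λ(A) = 3/2

Enumerate directed cycles and compute their means (weight / length). Sample:
  cycle 0 → 0: weight = 5, length = 1, mean = 5/1 ≈ 5.000
  cycle 1 → 1: weight = 2, length = 1, mean = 2/1 ≈ 2.000
  cycle 2 → 2: weight = 6, length = 1, mean = 6/1 ≈ 6.000
  cycle 0 → 1 → 0: weight = 12, length = 2, mean = 12/2 ≈ 6.000
  cycle 0 → 2 → 0: weight = 3, length = 2, mean = 3/2 ≈ 1.500
  cycle 1 → 0 → 1: weight = 12, length = 2, mean = 12/2 ≈ 6.000
Minimum mean = 1.500, attained e.g. along the cycle 0 → 2 → 0 with weight 3 and length 2. So λ(A) = 3/2 = 3/2.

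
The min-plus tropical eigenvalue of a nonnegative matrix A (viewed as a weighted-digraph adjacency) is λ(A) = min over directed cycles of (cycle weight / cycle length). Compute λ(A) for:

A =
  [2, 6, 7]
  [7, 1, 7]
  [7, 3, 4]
λ(A) = 1

Enumerate directed cycles and compute their means (weight / length). Sample:
  cycle 0 → 0: weight = 2, length = 1, mean = 2/1 ≈ 2.000
  cycle 1 → 1: weight = 1, length = 1, mean = 1/1 ≈ 1.000
  cycle 2 → 2: weight = 4, length = 1, mean = 4/1 ≈ 4.000
  cycle 0 → 1 → 0: weight = 13, length = 2, mean = 13/2 ≈ 6.500
  cycle 0 → 2 → 0: weight = 14, length = 2, mean = 14/2 ≈ 7.000
  cycle 1 → 0 → 1: weight = 13, length = 2, mean = 13/2 ≈ 6.500
Minimum mean = 1.000, attained e.g. along the cycle 1 → 1 with weight 1 and length 1. So λ(A) = 1/1 = 1.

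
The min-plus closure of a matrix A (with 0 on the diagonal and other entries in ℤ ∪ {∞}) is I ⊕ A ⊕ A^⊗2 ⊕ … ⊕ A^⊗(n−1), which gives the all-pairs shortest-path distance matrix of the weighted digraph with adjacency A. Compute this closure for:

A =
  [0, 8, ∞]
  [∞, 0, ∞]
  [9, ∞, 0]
Closure =
  [0, 8, ∞]
  [∞, 0, ∞]
  [9, 17, 0]

This is the Floyd-Warshall all-pairs shortest-path computation. For each intermediate vertex k = 0, 1, …, 2, update dist[i][j] ← min(dist[i][j], dist[i][k] + dist[k][j]). The final matrix gives, for each (i, j), the minimum total weight of any directed path from i to j (possibly empty when i = j).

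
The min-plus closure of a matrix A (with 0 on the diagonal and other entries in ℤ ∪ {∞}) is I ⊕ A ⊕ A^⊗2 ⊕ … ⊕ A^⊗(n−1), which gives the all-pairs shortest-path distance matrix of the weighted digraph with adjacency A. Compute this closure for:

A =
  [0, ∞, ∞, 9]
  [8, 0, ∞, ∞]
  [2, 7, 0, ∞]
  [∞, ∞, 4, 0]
Closure =
  [0, 20, 13, 9]
  [8, 0, 21, 17]
  [2, 7, 0, 11]
  [6, 11, 4, 0]

This is the Floyd-Warshall all-pairs shortest-path computation. For each intermediate vertex k = 0, 1, …, 3, update dist[i][j] ← min(dist[i][j], dist[i][k] + dist[k][j]). The final matrix gives, for each (i, j), the minimum total weight of any directed path from i to j (possibly empty when i = j).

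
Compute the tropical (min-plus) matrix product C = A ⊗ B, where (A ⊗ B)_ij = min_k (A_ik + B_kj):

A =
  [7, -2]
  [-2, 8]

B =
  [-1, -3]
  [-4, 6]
A ⊗ B =
  [-6, 4]
  [-3, -5]

Apply the min-plus product entry-by-entry:
  C[0][0] = min over k of (A[0][0] + B[0][0] = 7 + -1 = 6, A[0][1] + B[1][0] = -2 + -4 = -6) = -6 (attained at k = 1)
  C[0][1] = min over k of (A[0][0] + B[0][1] = 7 + -3 = 4, A[0][1] + B[1][1] = -2 + 6 = 4) = 4 (attained at k = 0)
  C[1][0] = min over k of (A[1][0] + B[0][0] = -2 + -1 = -3, A[1][1] + B[1][0] = 8 + -4 = 4) = -3 (attained at k = 0)
  C[1][1] = min over k of (A[1][0] + B[0][1] = -2 + -3 = -5, A[1][1] + B[1][1] = 8 + 6 = 14) = -5 (attained at k = 0)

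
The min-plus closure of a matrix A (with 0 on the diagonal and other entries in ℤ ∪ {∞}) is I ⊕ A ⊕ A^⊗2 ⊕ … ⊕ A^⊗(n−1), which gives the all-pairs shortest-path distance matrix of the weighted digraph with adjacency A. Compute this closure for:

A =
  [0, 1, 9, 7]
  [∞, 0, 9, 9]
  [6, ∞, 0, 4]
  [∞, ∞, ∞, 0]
Closure =
  [0, 1, 9, 7]
  [15, 0, 9, 9]
  [6, 7, 0, 4]
  [∞, ∞, ∞, 0]

This is the Floyd-Warshall all-pairs shortest-path computation. For each intermediate vertex k = 0, 1, …, 3, update dist[i][j] ← min(dist[i][j], dist[i][k] + dist[k][j]). The final matrix gives, for each (i, j), the minimum total weight of any directed path from i to j (possibly empty when i = j).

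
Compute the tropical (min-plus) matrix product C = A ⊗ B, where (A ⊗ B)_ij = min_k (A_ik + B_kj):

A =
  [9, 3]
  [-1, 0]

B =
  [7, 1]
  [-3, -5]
A ⊗ B =
  [0, -2]
  [-3, -5]

Apply the min-plus product entry-by-entry:
  C[0][0] = min over k of (A[0][0] + B[0][0] = 9 + 7 = 16, A[0][1] + B[1][0] = 3 + -3 = 0) = 0 (attained at k = 1)
  C[0][1] = min over k of (A[0][0] + B[0][1] = 9 + 1 = 10, A[0][1] + B[1][1] = 3 + -5 = -2) = -2 (attained at k = 1)
  C[1][0] = min over k of (A[1][0] + B[0][0] = -1 + 7 = 6, A[1][1] + B[1][0] = 0 + -3 = -3) = -3 (attained at k = 1)
  C[1][1] = min over k of (A[1][0] + B[0][1] = -1 + 1 = 0, A[1][1] + B[1][1] = 0 + -5 = -5) = -5 (attained at k = 1)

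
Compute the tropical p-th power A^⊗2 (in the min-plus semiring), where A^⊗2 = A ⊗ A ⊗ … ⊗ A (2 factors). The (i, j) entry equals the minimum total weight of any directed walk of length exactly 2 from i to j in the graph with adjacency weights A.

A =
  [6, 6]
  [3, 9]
A^⊗2 =
  [9, 12]
  [9, 9]

Each entry (A^⊗2)_ij equals the minimum over all length-2 walks i = v_0 → v_1 → … → v_2 = j of Σ_t A[v_t][v_{t+1}]. For example, for (i, j) = (0, 1) we minimise over 2 possible intermediate vertex sequences; the minimum is 12, attained along the walk 0 → 0 → 1.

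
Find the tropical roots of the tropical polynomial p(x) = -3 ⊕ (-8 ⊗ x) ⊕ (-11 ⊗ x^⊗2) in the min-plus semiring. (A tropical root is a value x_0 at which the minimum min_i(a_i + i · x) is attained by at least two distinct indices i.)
Roots: {3, 5}

Each tropical root is a break point of the lower envelope of the lines y = a_i + i · x (there are 3 lines, with slopes 0, 1, ..., 2). Only the lines that attain the minimum somewhere contribute to roots; other lines are dominated. Here the surviving (envelope) indices are i = 2, i = 1, i = 0.
Intersections between consecutive envelope lines give the roots: for adjacent envelope indices i < j the intersection is x = (a_i − a_j) / (j − i). Reading off the sorted break points: {3, 5}.
Verification: at each break x_0, at least two indices attain the minimum of min_i(a_i + i · x_0).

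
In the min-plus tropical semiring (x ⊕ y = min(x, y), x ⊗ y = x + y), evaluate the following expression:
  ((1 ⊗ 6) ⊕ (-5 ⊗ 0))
((1 ⊗ 6) ⊕ (-5 ⊗ 0)) = -5

Expand innermost to outermost. Recall ⊕ takes the minimum of its arguments and ⊗ takes their sum. Working out the expression ((1 ⊗ 6) ⊕ (-5 ⊗ 0)) gives -5.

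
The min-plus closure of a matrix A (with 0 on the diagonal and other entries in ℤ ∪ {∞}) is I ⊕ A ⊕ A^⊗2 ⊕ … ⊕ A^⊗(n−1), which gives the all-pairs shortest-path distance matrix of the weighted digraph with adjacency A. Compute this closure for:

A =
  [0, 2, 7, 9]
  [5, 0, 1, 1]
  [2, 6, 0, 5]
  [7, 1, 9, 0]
Closure =
  [0, 2, 3, 3]
  [3, 0, 1, 1]
  [2, 4, 0, 5]
  [4, 1, 2, 0]

This is the Floyd-Warshall all-pairs shortest-path computation. For each intermediate vertex k = 0, 1, …, 3, update dist[i][j] ← min(dist[i][j], dist[i][k] + dist[k][j]). The final matrix gives, for each (i, j), the minimum total weight of any directed path from i to j (possibly empty when i = j).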